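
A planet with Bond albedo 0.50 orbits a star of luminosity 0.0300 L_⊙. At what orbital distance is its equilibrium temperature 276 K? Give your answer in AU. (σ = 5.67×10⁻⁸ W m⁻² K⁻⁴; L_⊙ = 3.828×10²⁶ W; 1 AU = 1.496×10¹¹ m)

d ≈ 0.125 AU

L = 0.0300 × 3.828×10²⁶ = 1.15×10²⁵ W.
From T_eq⁴ = L(1−A)/(16πσd²): d = √[L(1−A)/(16πσT_eq⁴)].
d = √[1.15×10²⁵ × 0.50 / (16π × 5.67×10⁻⁸ × (276)⁴)] = 1.86×10¹⁰ m = 0.125 AU.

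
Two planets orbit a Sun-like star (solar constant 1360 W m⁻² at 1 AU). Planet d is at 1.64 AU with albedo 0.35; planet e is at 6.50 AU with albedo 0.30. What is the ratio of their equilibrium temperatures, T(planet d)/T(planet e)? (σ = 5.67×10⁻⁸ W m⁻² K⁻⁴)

T_eq = [S₀(1−A)/(4σd²)]^(1/4), so T ∝ (1−A)^(1/4) / √d.
T₁ = [1360×0.65/(4×5.67×10⁻⁸×1.64²)]^(1/4) = 195.11 K.
T₂ = [1360×0.70/(4×5.67×10⁻⁸×6.50²)]^(1/4) = 99.84 K.

T₁/T₂ ≈ 1.954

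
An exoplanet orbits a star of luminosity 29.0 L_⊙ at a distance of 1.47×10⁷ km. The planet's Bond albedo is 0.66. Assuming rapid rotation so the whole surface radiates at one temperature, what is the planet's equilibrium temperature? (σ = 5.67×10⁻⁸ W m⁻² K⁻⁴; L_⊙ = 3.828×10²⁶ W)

d = 1.47×10⁷ km = 1.47×10¹⁰ m.
L = 29.0 × 3.828×10²⁶ = 1.11×10²⁸ W.
Flux: S = L/(4πd²) = 1.11×10²⁸/(4π×(1.47×10¹⁰)²) = 4.09×10⁶ W m⁻².
Energy balance: absorbed = emitted ⇒ πR²·S(1−A) = 4πR²·σT_eq⁴, so T_eq⁴ = S(1−A)/(4σ).
T_eq = [4.09×10⁶ × 0.34 / (4 × 5.67×10⁻⁸)]^(1/4) = (6.13×10¹²)^(1/4) = 1570 K.

T_eq ≈ 1570 K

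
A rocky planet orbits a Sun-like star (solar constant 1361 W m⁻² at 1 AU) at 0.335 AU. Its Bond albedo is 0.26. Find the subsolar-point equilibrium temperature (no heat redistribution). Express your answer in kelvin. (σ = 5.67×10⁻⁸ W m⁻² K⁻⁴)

Flux at 0.335 AU: S = 1361/0.335² = 1.21×10⁴ W m⁻².
At the subsolar point the surface absorbs S(1−A) and emits σT⁴ per unit area — no factor of 4, since only the local patch is in balance.
T = [1.21×10⁴ × 0.74 / 5.67×10⁻⁸]^(1/4) = (1.58×10¹¹)^(1/4) = 631 K.

T_ss ≈ 631 K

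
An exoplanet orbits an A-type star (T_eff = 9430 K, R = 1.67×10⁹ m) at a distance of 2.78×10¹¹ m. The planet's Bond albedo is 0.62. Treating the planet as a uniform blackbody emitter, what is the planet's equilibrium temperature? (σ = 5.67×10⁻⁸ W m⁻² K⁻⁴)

L = 4πR_⋆²σT_⋆⁴ = 4π(1.67×10⁹)² × 5.67×10⁻⁸ × (9430)⁴ = 1.57×10²⁸ W.
S = L/(4πd²) = 1.62×10⁴ W m⁻².
Energy balance: absorbed = emitted ⇒ πR²·S(1−A) = 4πR²·σT_eq⁴, so T_eq⁴ = S(1−A)/(4σ).
T_eq = [1.62×10⁴ × 0.38 / (4 × 5.67×10⁻⁸)]^(1/4) = (2.71×10¹⁰)^(1/4) = 406 K.

T_eq ≈ 406 K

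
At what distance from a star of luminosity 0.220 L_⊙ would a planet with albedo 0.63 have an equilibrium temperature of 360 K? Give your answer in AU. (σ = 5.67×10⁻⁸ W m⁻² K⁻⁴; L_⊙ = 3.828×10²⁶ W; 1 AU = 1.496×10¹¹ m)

L = 0.220 × 3.828×10²⁶ = 8.42×10²⁵ W.
From T_eq⁴ = L(1−A)/(16πσd²): d = √[L(1−A)/(16πσT_eq⁴)].
d = √[8.42×10²⁵ × 0.37 / (16π × 5.67×10⁻⁸ × (360)⁴)] = 2.55×10¹⁰ m = 0.171 AU.

d ≈ 0.171 AU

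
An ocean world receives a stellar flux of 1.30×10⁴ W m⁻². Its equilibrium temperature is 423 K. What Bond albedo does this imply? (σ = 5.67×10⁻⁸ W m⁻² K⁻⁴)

From T_eq⁴ = S(1−A)/(4σ): 1−A = 4σT_eq⁴/S.
1−A = 4 × 5.67×10⁻⁸ × (423)⁴ / 1.30×10⁴ = 0.559.

A ≈ 0.44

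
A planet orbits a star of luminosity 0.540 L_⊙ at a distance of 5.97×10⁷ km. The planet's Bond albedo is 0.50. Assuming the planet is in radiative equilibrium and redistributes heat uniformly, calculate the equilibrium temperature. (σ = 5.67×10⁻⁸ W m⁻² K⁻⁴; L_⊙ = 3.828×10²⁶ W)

T_eq ≈ 318 K

d = 5.97×10⁷ km = 5.97×10¹⁰ m.
L = 0.540 × 3.828×10²⁶ = 2.07×10²⁶ W.
Flux: S = L/(4πd²) = 2.07×10²⁶/(4π×(5.97×10¹⁰)²) = 4620 W m⁻².
Energy balance: absorbed = emitted ⇒ πR²·S(1−A) = 4πR²·σT_eq⁴, so T_eq⁴ = S(1−A)/(4σ).
T_eq = [4620 × 0.50 / (4 × 5.67×10⁻⁸)]^(1/4) = (1.02×10¹⁰)^(1/4) = 318 K.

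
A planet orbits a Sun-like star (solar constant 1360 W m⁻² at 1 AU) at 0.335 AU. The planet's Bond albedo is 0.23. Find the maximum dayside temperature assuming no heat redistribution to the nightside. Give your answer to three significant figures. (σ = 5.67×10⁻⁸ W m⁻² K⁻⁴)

T_ss ≈ 637 K

Flux at 0.335 AU: S = 1360/0.335² = 1.21×10⁴ W m⁻².
With no redistribution each surface element balances locally: S(1−A) = σT⁴.
T = [1.21×10⁴ × 0.77 / 5.67×10⁻⁸]^(1/4) = (1.65×10¹¹)^(1/4) = 637 K.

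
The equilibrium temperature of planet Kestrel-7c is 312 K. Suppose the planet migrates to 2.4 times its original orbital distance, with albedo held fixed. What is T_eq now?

T_eq ≈ 201 K

T_eq ∝ L^(1/4) · d^(−1/2).
T′ = 312 / 2.4^(1/2) = 201 K.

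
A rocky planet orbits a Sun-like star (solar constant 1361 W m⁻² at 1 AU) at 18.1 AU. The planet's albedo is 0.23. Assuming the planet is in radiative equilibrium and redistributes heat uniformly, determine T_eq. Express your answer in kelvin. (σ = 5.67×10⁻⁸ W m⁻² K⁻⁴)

T_eq ≈ 61.3 K

Flux at 18.1 AU: S = 1361/18.1² = 4.15 W m⁻².
Energy balance: absorbed = emitted ⇒ πR²·S(1−A) = 4πR²·σT_eq⁴, so T_eq⁴ = S(1−A)/(4σ).
T_eq = [4.15 × 0.77 / (4 × 5.67×10⁻⁸)]^(1/4) = (1.41×10⁷)^(1/4) = 61.3 K.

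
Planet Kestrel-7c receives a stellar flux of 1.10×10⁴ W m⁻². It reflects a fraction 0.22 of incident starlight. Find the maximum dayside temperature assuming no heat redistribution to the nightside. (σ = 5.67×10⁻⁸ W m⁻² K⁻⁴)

With no redistribution each surface element balances locally: S(1−A) = σT⁴.
T = [1.10×10⁴ × 0.78 / 5.67×10⁻⁸]^(1/4) = (1.51×10¹¹)^(1/4) = 624 K.

T_ss ≈ 624 K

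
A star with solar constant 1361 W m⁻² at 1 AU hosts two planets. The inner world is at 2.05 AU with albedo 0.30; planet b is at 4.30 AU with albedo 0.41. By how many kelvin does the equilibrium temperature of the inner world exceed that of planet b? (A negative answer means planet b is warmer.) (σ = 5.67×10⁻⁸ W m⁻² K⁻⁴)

T_eq = [S₀(1−A)/(4σd²)]^(1/4), so T ∝ (1−A)^(1/4) / √d.
T₁ = [1361×0.70/(4×5.67×10⁻⁸×2.05²)]^(1/4) = 177.81 K.
T₂ = [1361×0.59/(4×5.67×10⁻⁸×4.30²)]^(1/4) = 117.63 K.

ΔT ≈ 60.2 K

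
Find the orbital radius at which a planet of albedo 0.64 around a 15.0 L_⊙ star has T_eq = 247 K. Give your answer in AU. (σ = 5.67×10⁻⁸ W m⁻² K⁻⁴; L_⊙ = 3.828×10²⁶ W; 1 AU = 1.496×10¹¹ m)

d ≈ 2.95 AU

L = 15.0 × 3.828×10²⁶ = 5.74×10²⁷ W.
From T_eq⁴ = L(1−A)/(16πσd²): d = √[L(1−A)/(16πσT_eq⁴)].
d = √[5.74×10²⁷ × 0.36 / (16π × 5.67×10⁻⁸ × (247)⁴)] = 4.41×10¹¹ m = 2.95 AU.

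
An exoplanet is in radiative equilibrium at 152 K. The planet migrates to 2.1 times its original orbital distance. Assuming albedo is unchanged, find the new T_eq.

T_eq ∝ L^(1/4) · d^(−1/2).
T′ = 152 / 2.1^(1/2) = 105 K.

T_eq ≈ 105 K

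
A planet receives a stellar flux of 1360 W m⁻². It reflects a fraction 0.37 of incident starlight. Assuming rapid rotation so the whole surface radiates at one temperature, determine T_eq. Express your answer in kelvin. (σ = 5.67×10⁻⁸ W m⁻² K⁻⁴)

T_eq ≈ 248 K

Energy balance: absorbed = emitted ⇒ πR²·S(1−A) = 4πR²·σT_eq⁴, so T_eq⁴ = S(1−A)/(4σ).
T_eq = [1360 × 0.63 / (4 × 5.67×10⁻⁸)]^(1/4) = (3.78×10⁹)^(1/4) = 248 K.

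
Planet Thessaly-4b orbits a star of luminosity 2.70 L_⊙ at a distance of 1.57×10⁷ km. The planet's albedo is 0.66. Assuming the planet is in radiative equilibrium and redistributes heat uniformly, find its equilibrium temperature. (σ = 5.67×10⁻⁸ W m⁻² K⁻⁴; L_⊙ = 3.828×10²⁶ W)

T_eq ≈ 841 K

d = 1.57×10⁷ km = 1.57×10¹⁰ m.
L = 2.70 × 3.828×10²⁶ = 1.03×10²⁷ W.
Flux: S = L/(4πd²) = 1.03×10²⁷/(4π×(1.57×10¹⁰)²) = 3.34×10⁵ W m⁻².
Energy balance: absorbed = emitted ⇒ πR²·S(1−A) = 4πR²·σT_eq⁴, so T_eq⁴ = S(1−A)/(4σ).
T_eq = [3.34×10⁵ × 0.34 / (4 × 5.67×10⁻⁸)]^(1/4) = (5.00×10¹¹)^(1/4) = 841 K.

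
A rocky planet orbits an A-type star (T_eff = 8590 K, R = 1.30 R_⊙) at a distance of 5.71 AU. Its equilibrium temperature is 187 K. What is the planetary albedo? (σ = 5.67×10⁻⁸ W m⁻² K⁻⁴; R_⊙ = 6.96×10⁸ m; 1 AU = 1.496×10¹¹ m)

R_⋆ = 1.30 × 6.96×10⁸ = 9.05×10⁸ m.
d = 5.71 AU = 8.54×10¹¹ m.
L = 4πR_⋆²σT_⋆⁴ = 4π(9.05×10⁸)² × 5.67×10⁻⁸ × (8590)⁴ = 3.18×10²⁷ W.
S = L/(4πd²) = 346 W m⁻².
From T_eq⁴ = S(1−A)/(4σ): 1−A = 4σT_eq⁴/S.
1−A = 4 × 5.67×10⁻⁸ × (187)⁴ / 346 = 0.801.

A ≈ 0.20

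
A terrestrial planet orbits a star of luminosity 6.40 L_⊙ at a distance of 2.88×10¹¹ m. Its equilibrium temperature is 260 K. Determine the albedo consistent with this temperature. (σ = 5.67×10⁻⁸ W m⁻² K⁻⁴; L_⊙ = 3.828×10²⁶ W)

A ≈ 0.56

L = 6.40 × 3.828×10²⁶ = 2.45×10²⁷ W.
Flux: S = L/(4πd²) = 2.45×10²⁷/(4π×(2.88×10¹¹)²) = 2350 W m⁻².
From T_eq⁴ = S(1−A)/(4σ): 1−A = 4σT_eq⁴/S.
1−A = 4 × 5.67×10⁻⁸ × (260)⁴ / 2350 = 0.441.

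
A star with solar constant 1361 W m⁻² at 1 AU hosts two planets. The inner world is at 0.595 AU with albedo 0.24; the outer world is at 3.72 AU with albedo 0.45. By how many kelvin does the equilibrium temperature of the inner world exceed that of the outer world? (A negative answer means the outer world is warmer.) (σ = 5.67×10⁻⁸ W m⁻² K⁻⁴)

ΔT ≈ 212.6 K

T_eq = [S₀(1−A)/(4σd²)]^(1/4), so T ∝ (1−A)^(1/4) / √d.
T₁ = [1361×0.76/(4×5.67×10⁻⁸×0.595²)]^(1/4) = 336.90 K.
T₂ = [1361×0.55/(4×5.67×10⁻⁸×3.72²)]^(1/4) = 124.27 K.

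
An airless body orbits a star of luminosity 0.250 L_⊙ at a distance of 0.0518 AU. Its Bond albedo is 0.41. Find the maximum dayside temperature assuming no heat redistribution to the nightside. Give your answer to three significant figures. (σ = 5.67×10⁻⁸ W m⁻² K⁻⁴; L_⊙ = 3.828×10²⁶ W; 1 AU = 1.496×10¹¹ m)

T_ss ≈ 1070 K

d = 0.0518 AU = 7.75×10⁹ m.
L = 0.250 × 3.828×10²⁶ = 9.57×10²⁵ W.
Flux: S = L/(4πd²) = 9.57×10²⁵/(4π×(7.75×10⁹)²) = 1.27×10⁵ W m⁻².
With no redistribution each surface element balances locally: S(1−A) = σT⁴.
T = [1.27×10⁵ × 0.59 / 5.67×10⁻⁸]^(1/4) = (1.32×10¹²)^(1/4) = 1070 K.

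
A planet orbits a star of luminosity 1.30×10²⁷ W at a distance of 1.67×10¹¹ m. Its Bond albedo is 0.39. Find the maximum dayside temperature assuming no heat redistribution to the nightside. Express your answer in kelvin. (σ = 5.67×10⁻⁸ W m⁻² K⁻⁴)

Flux: S = L/(4πd²) = 1.30×10²⁷/(4π×(1.67×10¹¹)²) = 3710 W m⁻².
With no redistribution each surface element balances locally: S(1−A) = σT⁴.
T = [3710 × 0.61 / 5.67×10⁻⁸]^(1/4) = (3.99×10¹⁰)^(1/4) = 447 K.

T_ss ≈ 447 K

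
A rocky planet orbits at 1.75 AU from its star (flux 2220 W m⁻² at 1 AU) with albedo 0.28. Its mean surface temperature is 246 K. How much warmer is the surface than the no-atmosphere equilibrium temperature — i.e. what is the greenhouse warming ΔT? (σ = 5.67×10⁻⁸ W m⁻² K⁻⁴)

ΔT ≈ 27.0 K

S = 2220/1.75² = 724.9 W m⁻².
T_eq = [S(1−A)/(4σ)]^(1/4) = [724.9×0.72/(4×5.67×10⁻⁸)]^(1/4) = 219.0 K.
ΔT = T_surf − T_eq = 246 − 219.0.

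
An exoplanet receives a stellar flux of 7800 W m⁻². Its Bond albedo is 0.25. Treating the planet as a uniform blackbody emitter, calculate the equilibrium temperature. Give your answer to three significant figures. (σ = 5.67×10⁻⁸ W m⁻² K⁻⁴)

T_eq ≈ 401 K

Energy balance: absorbed = emitted ⇒ πR²·S(1−A) = 4πR²·σT_eq⁴, so T_eq⁴ = S(1−A)/(4σ).
T_eq = [7800 × 0.75 / (4 × 5.67×10⁻⁸)]^(1/4) = (2.58×10¹⁰)^(1/4) = 401 K.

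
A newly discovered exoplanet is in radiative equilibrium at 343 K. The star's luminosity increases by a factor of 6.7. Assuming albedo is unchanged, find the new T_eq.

T_eq ∝ L^(1/4) · d^(−1/2).
T′ = 343 × 6.7^(1/4) = 552 K.

T_eq ≈ 552 K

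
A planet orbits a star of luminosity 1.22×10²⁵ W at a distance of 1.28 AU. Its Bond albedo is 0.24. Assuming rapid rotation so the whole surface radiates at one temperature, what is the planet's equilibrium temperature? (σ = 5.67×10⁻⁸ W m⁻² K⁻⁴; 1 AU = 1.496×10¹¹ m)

T_eq ≈ 97.1 K

d = 1.28 AU = 1.91×10¹¹ m.
Flux: S = L/(4πd²) = 1.22×10²⁵/(4π×(1.91×10¹¹)²) = 26.5 W m⁻².
Energy balance: absorbed = emitted ⇒ πR²·S(1−A) = 4πR²·σT_eq⁴, so T_eq⁴ = S(1−A)/(4σ).
T_eq = [26.5 × 0.76 / (4 × 5.67×10⁻⁸)]^(1/4) = (8.87×10⁷)^(1/4) = 97.1 K.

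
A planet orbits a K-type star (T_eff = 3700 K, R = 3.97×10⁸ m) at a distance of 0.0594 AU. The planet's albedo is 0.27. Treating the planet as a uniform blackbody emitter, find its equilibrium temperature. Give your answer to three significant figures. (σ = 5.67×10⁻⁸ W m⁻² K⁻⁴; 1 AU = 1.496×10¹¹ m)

d = 0.0594 AU = 8.89×10⁹ m.
L = 4πR_⋆²σT_⋆⁴ = 4π(3.97×10⁸)² × 5.67×10⁻⁸ × (3700)⁴ = 2.10×10²⁵ W.
S = L/(4πd²) = 2.12×10⁴ W m⁻².
Energy balance: absorbed = emitted ⇒ πR²·S(1−A) = 4πR²·σT_eq⁴, so T_eq⁴ = S(1−A)/(4σ).
T_eq = [2.12×10⁴ × 0.73 / (4 × 5.67×10⁻⁸)]^(1/4) = (6.83×10¹⁰)^(1/4) = 511 K.

T_eq ≈ 511 K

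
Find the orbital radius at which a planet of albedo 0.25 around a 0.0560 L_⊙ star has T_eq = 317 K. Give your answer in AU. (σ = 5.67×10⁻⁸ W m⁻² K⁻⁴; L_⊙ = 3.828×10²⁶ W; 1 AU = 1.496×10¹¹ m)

d ≈ 0.158 AU

L = 0.0560 × 3.828×10²⁶ = 2.14×10²⁵ W.
From T_eq⁴ = L(1−A)/(16πσd²): d = √[L(1−A)/(16πσT_eq⁴)].
d = √[2.14×10²⁵ × 0.75 / (16π × 5.67×10⁻⁸ × (317)⁴)] = 2.36×10¹⁰ m = 0.158 AU.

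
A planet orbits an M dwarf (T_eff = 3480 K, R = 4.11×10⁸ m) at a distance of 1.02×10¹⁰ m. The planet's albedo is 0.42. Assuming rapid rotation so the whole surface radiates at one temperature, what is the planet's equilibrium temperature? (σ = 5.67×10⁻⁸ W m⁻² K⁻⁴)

L = 4πR_⋆²σT_⋆⁴ = 4π(4.11×10⁸)² × 5.67×10⁻⁸ × (3480)⁴ = 1.77×10²⁵ W.
S = L/(4πd²) = 1.35×10⁴ W m⁻².
Energy balance: absorbed = emitted ⇒ πR²·S(1−A) = 4πR²·σT_eq⁴, so T_eq⁴ = S(1−A)/(4σ).
T_eq = [1.35×10⁴ × 0.58 / (4 × 5.67×10⁻⁸)]^(1/4) = (3.45×10¹⁰)^(1/4) = 431 K.

T_eq ≈ 431 K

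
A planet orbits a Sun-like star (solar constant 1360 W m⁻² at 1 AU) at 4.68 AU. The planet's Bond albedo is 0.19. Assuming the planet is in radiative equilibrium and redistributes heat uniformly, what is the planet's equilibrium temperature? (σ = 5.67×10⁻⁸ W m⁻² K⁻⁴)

T_eq ≈ 122 K

Flux at 4.68 AU: S = 1360/4.68² = 62.1 W m⁻².
Energy balance: absorbed = emitted ⇒ πR²·S(1−A) = 4πR²·σT_eq⁴, so T_eq⁴ = S(1−A)/(4σ).
T_eq = [62.1 × 0.81 / (4 × 5.67×10⁻⁸)]^(1/4) = (2.22×10⁸)^(1/4) = 122 K.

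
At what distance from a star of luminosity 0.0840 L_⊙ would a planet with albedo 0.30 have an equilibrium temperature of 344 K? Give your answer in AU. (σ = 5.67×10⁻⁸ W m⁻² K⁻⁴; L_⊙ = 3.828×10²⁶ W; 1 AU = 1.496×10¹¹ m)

L = 0.0840 × 3.828×10²⁶ = 3.22×10²⁵ W.
From T_eq⁴ = L(1−A)/(16πσd²): d = √[L(1−A)/(16πσT_eq⁴)].
d = √[3.22×10²⁵ × 0.70 / (16π × 5.67×10⁻⁸ × (344)⁴)] = 2.37×10¹⁰ m = 0.159 AU.

d ≈ 0.159 AU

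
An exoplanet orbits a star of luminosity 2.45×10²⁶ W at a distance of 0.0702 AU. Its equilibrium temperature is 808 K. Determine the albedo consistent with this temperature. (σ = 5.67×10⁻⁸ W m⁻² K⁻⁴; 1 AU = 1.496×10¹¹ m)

A ≈ 0.45

d = 0.0702 AU = 1.05×10¹⁰ m.
Flux: S = L/(4πd²) = 2.45×10²⁶/(4π×(1.05×10¹⁰)²) = 1.77×10⁵ W m⁻².
From T_eq⁴ = S(1−A)/(4σ): 1−A = 4σT_eq⁴/S.
1−A = 4 × 5.67×10⁻⁸ × (808)⁴ / 1.77×10⁵ = 0.547.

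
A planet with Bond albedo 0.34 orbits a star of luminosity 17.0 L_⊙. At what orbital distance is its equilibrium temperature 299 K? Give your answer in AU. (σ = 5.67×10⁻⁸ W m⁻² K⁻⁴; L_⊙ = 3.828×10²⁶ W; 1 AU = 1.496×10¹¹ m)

d ≈ 2.90 AU

L = 17.0 × 3.828×10²⁶ = 6.51×10²⁷ W.
From T_eq⁴ = L(1−A)/(16πσd²): d = √[L(1−A)/(16πσT_eq⁴)].
d = √[6.51×10²⁷ × 0.66 / (16π × 5.67×10⁻⁸ × (299)⁴)] = 4.34×10¹¹ m = 2.90 AU.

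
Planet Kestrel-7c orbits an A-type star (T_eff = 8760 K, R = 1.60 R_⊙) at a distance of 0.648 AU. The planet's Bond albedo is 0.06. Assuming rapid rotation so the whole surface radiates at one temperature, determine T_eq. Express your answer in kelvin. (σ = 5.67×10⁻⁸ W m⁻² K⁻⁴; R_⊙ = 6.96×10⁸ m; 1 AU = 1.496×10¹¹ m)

T_eq ≈ 654 K

R_⋆ = 1.60 × 6.96×10⁸ = 1.11×10⁹ m.
d = 0.648 AU = 9.69×10¹⁰ m.
L = 4πR_⋆²σT_⋆⁴ = 4π(1.11×10⁹)² × 5.67×10⁻⁸ × (8760)⁴ = 5.20×10²⁷ W.
S = L/(4πd²) = 4.41×10⁴ W m⁻².
Energy balance: absorbed = emitted ⇒ πR²·S(1−A) = 4πR²·σT_eq⁴, so T_eq⁴ = S(1−A)/(4σ).
T_eq = [4.41×10⁴ × 0.94 / (4 × 5.67×10⁻⁸)]^(1/4) = (1.83×10¹¹)^(1/4) = 654 K.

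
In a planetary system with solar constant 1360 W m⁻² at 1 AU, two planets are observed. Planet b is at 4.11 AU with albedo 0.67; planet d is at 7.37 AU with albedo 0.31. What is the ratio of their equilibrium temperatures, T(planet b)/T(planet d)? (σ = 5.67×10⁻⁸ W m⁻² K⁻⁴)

T₁/T₂ ≈ 1.114

T_eq = [S₀(1−A)/(4σd²)]^(1/4), so T ∝ (1−A)^(1/4) / √d.
T₁ = [1360×0.33/(4×5.67×10⁻⁸×4.11²)]^(1/4) = 104.04 K.
T₂ = [1360×0.69/(4×5.67×10⁻⁸×7.37²)]^(1/4) = 93.42 K.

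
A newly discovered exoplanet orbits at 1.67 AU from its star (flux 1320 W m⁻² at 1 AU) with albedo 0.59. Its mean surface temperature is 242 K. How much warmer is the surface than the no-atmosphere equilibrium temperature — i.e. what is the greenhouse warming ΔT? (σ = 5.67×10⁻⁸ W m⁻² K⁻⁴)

ΔT ≈ 71.0 K

S = 1320/1.67² = 473.3 W m⁻².
T_eq = [S(1−A)/(4σ)]^(1/4) = [473.3×0.41/(4×5.67×10⁻⁸)]^(1/4) = 171.0 K.
ΔT = T_surf − T_eq = 242 − 171.0.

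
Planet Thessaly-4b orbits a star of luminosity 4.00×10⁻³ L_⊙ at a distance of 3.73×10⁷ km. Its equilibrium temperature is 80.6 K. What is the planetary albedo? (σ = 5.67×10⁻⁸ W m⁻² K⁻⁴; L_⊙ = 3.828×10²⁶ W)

d = 3.73×10⁷ km = 3.73×10¹⁰ m.
L = 4.00×10⁻³ × 3.828×10²⁶ = 1.53×10²⁴ W.
Flux: S = L/(4πd²) = 1.53×10²⁴/(4π×(3.73×10¹⁰)²) = 87.6 W m⁻².
From T_eq⁴ = S(1−A)/(4σ): 1−A = 4σT_eq⁴/S.
1−A = 4 × 5.67×10⁻⁸ × (80.6)⁴ / 87.6 = 0.109.

A ≈ 0.89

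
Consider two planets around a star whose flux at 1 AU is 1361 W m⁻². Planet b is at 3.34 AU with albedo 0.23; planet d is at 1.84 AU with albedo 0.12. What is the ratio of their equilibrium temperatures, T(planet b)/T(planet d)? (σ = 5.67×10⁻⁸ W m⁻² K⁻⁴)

T_eq = [S₀(1−A)/(4σd²)]^(1/4), so T ∝ (1−A)^(1/4) / √d.
T₁ = [1361×0.77/(4×5.67×10⁻⁸×3.34²)]^(1/4) = 142.66 K.
T₂ = [1361×0.88/(4×5.67×10⁻⁸×1.84²)]^(1/4) = 198.73 K.

T₁/T₂ ≈ 0.718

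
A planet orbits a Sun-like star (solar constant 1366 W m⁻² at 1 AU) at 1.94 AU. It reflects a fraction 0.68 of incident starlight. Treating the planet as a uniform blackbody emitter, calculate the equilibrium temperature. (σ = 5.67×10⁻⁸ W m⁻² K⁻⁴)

Flux at 1.94 AU: S = 1366/1.94² = 363 W m⁻².
Energy balance: absorbed = emitted ⇒ πR²·S(1−A) = 4πR²·σT_eq⁴, so T_eq⁴ = S(1−A)/(4σ).
T_eq = [363 × 0.32 / (4 × 5.67×10⁻⁸)]^(1/4) = (5.12×10⁸)^(1/4) = 150 K.

T_eq ≈ 150 K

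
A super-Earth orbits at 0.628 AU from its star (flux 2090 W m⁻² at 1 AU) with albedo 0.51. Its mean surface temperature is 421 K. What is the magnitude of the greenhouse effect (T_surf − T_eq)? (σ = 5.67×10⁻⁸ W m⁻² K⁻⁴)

ΔT ≈ 93.9 K

S = 2090/0.628² = 5299 W m⁻².
T_eq = [S(1−A)/(4σ)]^(1/4) = [5299×0.49/(4×5.67×10⁻⁸)]^(1/4) = 327.1 K.
ΔT = T_surf − T_eq = 421 − 327.1.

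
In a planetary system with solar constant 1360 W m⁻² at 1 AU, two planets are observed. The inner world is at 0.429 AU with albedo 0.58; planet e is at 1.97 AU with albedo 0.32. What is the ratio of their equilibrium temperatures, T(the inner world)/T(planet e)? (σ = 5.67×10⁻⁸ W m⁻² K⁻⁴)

T₁/T₂ ≈ 1.900

T_eq = [S₀(1−A)/(4σd²)]^(1/4), so T ∝ (1−A)^(1/4) / √d.
T₁ = [1360×0.42/(4×5.67×10⁻⁸×0.429²)]^(1/4) = 342.02 K.
T₂ = [1360×0.68/(4×5.67×10⁻⁸×1.97²)]^(1/4) = 180.04 K.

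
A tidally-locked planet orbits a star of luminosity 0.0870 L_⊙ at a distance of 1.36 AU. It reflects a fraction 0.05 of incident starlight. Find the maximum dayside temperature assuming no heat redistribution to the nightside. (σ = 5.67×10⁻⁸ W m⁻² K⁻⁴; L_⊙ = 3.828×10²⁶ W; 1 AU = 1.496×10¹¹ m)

d = 1.36 AU = 2.03×10¹¹ m.
L = 0.0870 × 3.828×10²⁶ = 3.33×10²⁵ W.
Flux: S = L/(4πd²) = 3.33×10²⁵/(4π×(2.03×10¹¹)²) = 64.0 W m⁻².
With no redistribution each surface element balances locally: S(1−A) = σT⁴.
T = [64.0 × 0.95 / 5.67×10⁻⁸]^(1/4) = (1.07×10⁹)^(1/4) = 181 K.

T_ss ≈ 181 K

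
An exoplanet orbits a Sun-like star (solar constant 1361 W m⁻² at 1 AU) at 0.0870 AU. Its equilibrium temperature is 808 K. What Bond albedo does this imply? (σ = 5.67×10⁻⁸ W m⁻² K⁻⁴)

A ≈ 0.46

Flux at 0.0870 AU: S = 1361/0.0870² = 1.80×10⁵ W m⁻².
From T_eq⁴ = S(1−A)/(4σ): 1−A = 4σT_eq⁴/S.
1−A = 4 × 5.67×10⁻⁸ × (808)⁴ / 1.80×10⁵ = 0.538.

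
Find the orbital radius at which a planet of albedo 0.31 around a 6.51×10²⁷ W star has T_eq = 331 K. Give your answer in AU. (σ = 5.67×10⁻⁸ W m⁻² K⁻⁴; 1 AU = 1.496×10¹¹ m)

From T_eq⁴ = L(1−A)/(16πσd²): d = √[L(1−A)/(16πσT_eq⁴)].
d = √[6.51×10²⁷ × 0.69 / (16π × 5.67×10⁻⁸ × (331)⁴)] = 3.62×10¹¹ m = 2.42 AU.

d ≈ 2.42 AU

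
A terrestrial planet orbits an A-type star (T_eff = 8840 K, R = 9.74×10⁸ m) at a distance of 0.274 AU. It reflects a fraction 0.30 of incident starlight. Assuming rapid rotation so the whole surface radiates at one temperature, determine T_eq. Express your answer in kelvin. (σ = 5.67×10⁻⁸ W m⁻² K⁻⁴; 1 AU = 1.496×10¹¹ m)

d = 0.274 AU = 4.10×10¹⁰ m.
L = 4πR_⋆²σT_⋆⁴ = 4π(9.74×10⁸)² × 5.67×10⁻⁸ × (8840)⁴ = 4.13×10²⁷ W.
S = L/(4πd²) = 1.95×10⁵ W m⁻².
Energy balance: absorbed = emitted ⇒ πR²·S(1−A) = 4πR²·σT_eq⁴, so T_eq⁴ = S(1−A)/(4σ).
T_eq = [1.95×10⁵ × 0.70 / (4 × 5.67×10⁻⁸)]^(1/4) = (6.03×10¹¹)^(1/4) = 881 K.

T_eq ≈ 881 K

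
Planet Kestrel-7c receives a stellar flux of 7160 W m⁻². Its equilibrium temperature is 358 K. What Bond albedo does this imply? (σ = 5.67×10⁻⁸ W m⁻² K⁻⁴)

A ≈ 0.48

From T_eq⁴ = S(1−A)/(4σ): 1−A = 4σT_eq⁴/S.
1−A = 4 × 5.67×10⁻⁸ × (358)⁴ / 7160 = 0.520.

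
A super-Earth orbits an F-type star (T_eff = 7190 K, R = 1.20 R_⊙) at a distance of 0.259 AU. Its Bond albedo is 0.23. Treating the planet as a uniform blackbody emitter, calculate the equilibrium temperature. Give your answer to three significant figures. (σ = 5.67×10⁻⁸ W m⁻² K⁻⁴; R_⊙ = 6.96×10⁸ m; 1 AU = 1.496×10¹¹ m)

T_eq ≈ 699 K

R_⋆ = 1.20 × 6.96×10⁸ = 8.35×10⁸ m.
d = 0.259 AU = 3.87×10¹⁰ m.
L = 4πR_⋆²σT_⋆⁴ = 4π(8.35×10⁸)² × 5.67×10⁻⁸ × (7190)⁴ = 1.33×10²⁷ W.
S = L/(4πd²) = 7.04×10⁴ W m⁻².
Energy balance: absorbed = emitted ⇒ πR²·S(1−A) = 4πR²·σT_eq⁴, so T_eq⁴ = S(1−A)/(4σ).
T_eq = [7.04×10⁴ × 0.77 / (4 × 5.67×10⁻⁸)]^(1/4) = (2.39×10¹¹)^(1/4) = 699 K.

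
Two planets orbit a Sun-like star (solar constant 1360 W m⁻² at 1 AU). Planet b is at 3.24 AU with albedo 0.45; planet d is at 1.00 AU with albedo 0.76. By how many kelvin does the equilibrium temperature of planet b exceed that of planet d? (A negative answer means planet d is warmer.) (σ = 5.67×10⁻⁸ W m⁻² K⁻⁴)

ΔT ≈ -61.6 K

T_eq = [S₀(1−A)/(4σd²)]^(1/4), so T ∝ (1−A)^(1/4) / √d.
T₁ = [1360×0.55/(4×5.67×10⁻⁸×3.24²)]^(1/4) = 133.13 K.
T₂ = [1360×0.24/(4×5.67×10⁻⁸×1.00²)]^(1/4) = 194.77 K.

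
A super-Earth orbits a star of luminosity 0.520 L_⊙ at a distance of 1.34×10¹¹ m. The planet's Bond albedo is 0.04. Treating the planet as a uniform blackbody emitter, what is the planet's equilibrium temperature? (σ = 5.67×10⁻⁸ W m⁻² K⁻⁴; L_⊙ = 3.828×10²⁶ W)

L = 0.520 × 3.828×10²⁶ = 1.99×10²⁶ W.
Flux: S = L/(4πd²) = 1.99×10²⁶/(4π×(1.34×10¹¹)²) = 882 W m⁻².
Energy balance: absorbed = emitted ⇒ πR²·S(1−A) = 4πR²·σT_eq⁴, so T_eq⁴ = S(1−A)/(4σ).
T_eq = [882 × 0.96 / (4 × 5.67×10⁻⁸)]^(1/4) = (3.73×10⁹)^(1/4) = 247 K.

T_eq ≈ 247 K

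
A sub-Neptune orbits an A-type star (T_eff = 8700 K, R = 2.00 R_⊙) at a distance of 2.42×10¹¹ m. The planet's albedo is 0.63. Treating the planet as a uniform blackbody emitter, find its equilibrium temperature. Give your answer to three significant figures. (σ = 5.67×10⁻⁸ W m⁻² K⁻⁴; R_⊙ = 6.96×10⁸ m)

R_⋆ = 2.00 × 6.96×10⁸ = 1.39×10⁹ m.
L = 4πR_⋆²σT_⋆⁴ = 4π(1.39×10⁹)² × 5.67×10⁻⁸ × (8700)⁴ = 7.91×10²⁷ W.
S = L/(4πd²) = 1.07×10⁴ W m⁻².
Energy balance: absorbed = emitted ⇒ πR²·S(1−A) = 4πR²·σT_eq⁴, so T_eq⁴ = S(1−A)/(4σ).
T_eq = [1.07×10⁴ × 0.37 / (4 × 5.67×10⁻⁸)]^(1/4) = (1.75×10¹⁰)^(1/4) = 364 K.

T_eq ≈ 364 K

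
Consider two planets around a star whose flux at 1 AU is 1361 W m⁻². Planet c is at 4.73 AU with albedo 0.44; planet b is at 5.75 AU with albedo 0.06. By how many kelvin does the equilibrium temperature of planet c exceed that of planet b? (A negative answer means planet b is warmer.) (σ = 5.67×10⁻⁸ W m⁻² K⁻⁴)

ΔT ≈ -3.6 K

T_eq = [S₀(1−A)/(4σd²)]^(1/4), so T ∝ (1−A)^(1/4) / √d.
T₁ = [1361×0.56/(4×5.67×10⁻⁸×4.73²)]^(1/4) = 110.71 K.
T₂ = [1361×0.94/(4×5.67×10⁻⁸×5.75²)]^(1/4) = 114.29 K.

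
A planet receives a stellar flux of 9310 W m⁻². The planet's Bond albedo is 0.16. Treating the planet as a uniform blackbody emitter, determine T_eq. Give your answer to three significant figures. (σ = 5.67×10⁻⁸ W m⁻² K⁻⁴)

Energy balance: absorbed = emitted ⇒ πR²·S(1−A) = 4πR²·σT_eq⁴, so T_eq⁴ = S(1−A)/(4σ).
T_eq = [9310 × 0.84 / (4 × 5.67×10⁻⁸)]^(1/4) = (3.45×10¹⁰)^(1/4) = 431 K.

T_eq ≈ 431 K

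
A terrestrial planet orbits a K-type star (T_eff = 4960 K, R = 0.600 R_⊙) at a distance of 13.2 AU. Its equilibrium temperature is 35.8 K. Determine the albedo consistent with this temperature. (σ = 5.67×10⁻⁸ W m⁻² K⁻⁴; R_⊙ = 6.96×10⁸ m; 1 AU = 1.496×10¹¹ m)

R_⋆ = 0.600 × 6.96×10⁸ = 4.18×10⁸ m.
d = 13.2 AU = 1.97×10¹² m.
L = 4πR_⋆²σT_⋆⁴ = 4π(4.18×10⁸)² × 5.67×10⁻⁸ × (4960)⁴ = 7.52×10²⁵ W.
S = L/(4πd²) = 1.53 W m⁻².
From T_eq⁴ = S(1−A)/(4σ): 1−A = 4σT_eq⁴/S.
1−A = 4 × 5.67×10⁻⁸ × (35.8)⁴ / 1.53 = 0.243.

A ≈ 0.76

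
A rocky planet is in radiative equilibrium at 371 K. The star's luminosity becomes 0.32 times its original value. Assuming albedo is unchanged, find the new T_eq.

T_eq ≈ 279 K

T_eq ∝ L^(1/4) · d^(−1/2).
T′ = 371 × 0.32^(1/4) = 279 K.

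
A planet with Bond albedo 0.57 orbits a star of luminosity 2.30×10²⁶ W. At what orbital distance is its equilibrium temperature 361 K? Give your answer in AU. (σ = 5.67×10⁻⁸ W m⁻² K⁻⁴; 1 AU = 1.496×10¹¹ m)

d ≈ 0.302 AU

From T_eq⁴ = L(1−A)/(16πσd²): d = √[L(1−A)/(16πσT_eq⁴)].
d = √[2.30×10²⁶ × 0.43 / (16π × 5.67×10⁻⁸ × (361)⁴)] = 4.52×10¹⁰ m = 0.302 AU.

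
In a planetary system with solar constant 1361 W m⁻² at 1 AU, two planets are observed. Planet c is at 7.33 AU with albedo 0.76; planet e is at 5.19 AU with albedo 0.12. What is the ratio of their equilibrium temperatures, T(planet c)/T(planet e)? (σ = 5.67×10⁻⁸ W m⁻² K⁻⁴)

T₁/T₂ ≈ 0.608

T_eq = [S₀(1−A)/(4σd²)]^(1/4), so T ∝ (1−A)^(1/4) / √d.
T₁ = [1361×0.24/(4×5.67×10⁻⁸×7.33²)]^(1/4) = 71.95 K.
T₂ = [1361×0.88/(4×5.67×10⁻⁸×5.19²)]^(1/4) = 118.33 K.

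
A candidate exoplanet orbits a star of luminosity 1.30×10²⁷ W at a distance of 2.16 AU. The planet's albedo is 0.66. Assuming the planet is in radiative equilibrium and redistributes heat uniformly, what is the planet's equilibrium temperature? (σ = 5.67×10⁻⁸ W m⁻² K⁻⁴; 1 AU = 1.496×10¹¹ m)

T_eq ≈ 196 K

d = 2.16 AU = 3.23×10¹¹ m.
Flux: S = L/(4πd²) = 1.30×10²⁷/(4π×(3.23×10¹¹)²) = 991 W m⁻².
Energy balance: absorbed = emitted ⇒ πR²·S(1−A) = 4πR²·σT_eq⁴, so T_eq⁴ = S(1−A)/(4σ).
T_eq = [991 × 0.34 / (4 × 5.67×10⁻⁸)]^(1/4) = (1.49×10⁹)^(1/4) = 196 K.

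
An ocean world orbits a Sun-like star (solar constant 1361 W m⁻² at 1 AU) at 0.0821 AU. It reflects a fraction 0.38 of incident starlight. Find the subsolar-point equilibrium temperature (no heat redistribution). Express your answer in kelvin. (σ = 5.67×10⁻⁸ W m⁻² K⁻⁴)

Flux at 0.0821 AU: S = 1361/0.0821² = 2.02×10⁵ W m⁻².
At the subsolar point the surface absorbs S(1−A) and emits σT⁴ per unit area — no factor of 4, since only the local patch is in balance.
T = [2.02×10⁵ × 0.62 / 5.67×10⁻⁸]^(1/4) = (2.21×10¹²)^(1/4) = 1220 K.

T_ss ≈ 1220 K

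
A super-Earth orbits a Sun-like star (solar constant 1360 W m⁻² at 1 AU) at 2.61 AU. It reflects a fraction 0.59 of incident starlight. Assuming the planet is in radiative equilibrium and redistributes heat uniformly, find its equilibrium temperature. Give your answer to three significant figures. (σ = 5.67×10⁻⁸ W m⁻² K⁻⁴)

T_eq ≈ 138 K

Flux at 2.61 AU: S = 1360/2.61² = 200 W m⁻².
Energy balance: absorbed = emitted ⇒ πR²·S(1−A) = 4πR²·σT_eq⁴, so T_eq⁴ = S(1−A)/(4σ).
T_eq = [200 × 0.41 / (4 × 5.67×10⁻⁸)]^(1/4) = (3.61×10⁸)^(1/4) = 138 K.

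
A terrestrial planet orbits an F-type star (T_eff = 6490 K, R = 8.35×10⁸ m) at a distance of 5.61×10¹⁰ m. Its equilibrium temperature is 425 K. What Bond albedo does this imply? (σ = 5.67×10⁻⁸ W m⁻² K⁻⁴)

L = 4πR_⋆²σT_⋆⁴ = 4π(8.35×10⁸)² × 5.67×10⁻⁸ × (6490)⁴ = 8.81×10²⁶ W.
S = L/(4πd²) = 2.23×10⁴ W m⁻².
From T_eq⁴ = S(1−A)/(4σ): 1−A = 4σT_eq⁴/S.
1−A = 4 × 5.67×10⁻⁸ × (425)⁴ / 2.23×10⁴ = 0.332.

A ≈ 0.67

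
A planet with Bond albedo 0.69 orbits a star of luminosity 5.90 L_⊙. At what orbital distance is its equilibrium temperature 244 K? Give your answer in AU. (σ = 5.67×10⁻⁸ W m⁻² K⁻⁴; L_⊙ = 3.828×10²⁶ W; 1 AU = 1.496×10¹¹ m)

d ≈ 1.76 AU

L = 5.90 × 3.828×10²⁶ = 2.26×10²⁷ W.
From T_eq⁴ = L(1−A)/(16πσd²): d = √[L(1−A)/(16πσT_eq⁴)].
d = √[2.26×10²⁷ × 0.31 / (16π × 5.67×10⁻⁸ × (244)⁴)] = 2.63×10¹¹ m = 1.76 AU.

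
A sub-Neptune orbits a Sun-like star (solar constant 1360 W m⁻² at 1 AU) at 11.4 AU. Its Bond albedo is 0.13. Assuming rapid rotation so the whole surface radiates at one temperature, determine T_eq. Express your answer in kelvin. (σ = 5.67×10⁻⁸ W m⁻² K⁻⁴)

Flux at 11.4 AU: S = 1360/11.4² = 10.5 W m⁻².
Energy balance: absorbed = emitted ⇒ πR²·S(1−A) = 4πR²·σT_eq⁴, so T_eq⁴ = S(1−A)/(4σ).
T_eq = [10.5 × 0.87 / (4 × 5.67×10⁻⁸)]^(1/4) = (4.01×10⁷)^(1/4) = 79.6 K.

T_eq ≈ 79.6 K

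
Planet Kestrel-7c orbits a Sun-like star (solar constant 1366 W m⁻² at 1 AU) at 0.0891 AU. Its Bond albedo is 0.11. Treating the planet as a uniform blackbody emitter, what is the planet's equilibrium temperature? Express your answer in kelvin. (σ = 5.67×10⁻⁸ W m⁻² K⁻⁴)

T_eq ≈ 906 K

Flux at 0.0891 AU: S = 1366/0.0891² = 1.72×10⁵ W m⁻².
Energy balance: absorbed = emitted ⇒ πR²·S(1−A) = 4πR²·σT_eq⁴, so T_eq⁴ = S(1−A)/(4σ).
T_eq = [1.72×10⁵ × 0.89 / (4 × 5.67×10⁻⁸)]^(1/4) = (6.75×10¹¹)^(1/4) = 906 K.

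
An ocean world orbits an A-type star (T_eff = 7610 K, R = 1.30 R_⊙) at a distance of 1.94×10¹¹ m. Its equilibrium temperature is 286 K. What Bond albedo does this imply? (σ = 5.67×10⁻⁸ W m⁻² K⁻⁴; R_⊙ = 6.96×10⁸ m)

R_⋆ = 1.30 × 6.96×10⁸ = 9.05×10⁸ m.
L = 4πR_⋆²σT_⋆⁴ = 4π(9.05×10⁸)² × 5.67×10⁻⁸ × (7610)⁴ = 1.96×10²⁷ W.
S = L/(4πd²) = 4140 W m⁻².
From T_eq⁴ = S(1−A)/(4σ): 1−A = 4σT_eq⁴/S.
1−A = 4 × 5.67×10⁻⁸ × (286)⁴ / 4140 = 0.367.

A ≈ 0.63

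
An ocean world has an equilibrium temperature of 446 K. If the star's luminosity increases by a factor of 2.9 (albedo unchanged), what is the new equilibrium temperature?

T_eq ∝ L^(1/4) · d^(−1/2).
T′ = 446 × 2.9^(1/4) = 582 K.

T_eq ≈ 582 K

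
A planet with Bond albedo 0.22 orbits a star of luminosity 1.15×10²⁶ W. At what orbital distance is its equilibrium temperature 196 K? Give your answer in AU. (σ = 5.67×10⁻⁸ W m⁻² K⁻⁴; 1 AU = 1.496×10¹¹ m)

From T_eq⁴ = L(1−A)/(16πσd²): d = √[L(1−A)/(16πσT_eq⁴)].
d = √[1.15×10²⁶ × 0.78 / (16π × 5.67×10⁻⁸ × (196)⁴)] = 1.46×10¹¹ m = 0.976 AU.

d ≈ 0.976 AU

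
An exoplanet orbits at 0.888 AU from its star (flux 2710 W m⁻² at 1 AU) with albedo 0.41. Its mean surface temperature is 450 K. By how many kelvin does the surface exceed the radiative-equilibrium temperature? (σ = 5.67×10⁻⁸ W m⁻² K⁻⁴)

ΔT ≈ 142.5 K

S = 2710/0.888² = 3437 W m⁻².
T_eq = [S(1−A)/(4σ)]^(1/4) = [3437×0.59/(4×5.67×10⁻⁸)]^(1/4) = 307.5 K.
ΔT = T_surf − T_eq = 450 − 307.5.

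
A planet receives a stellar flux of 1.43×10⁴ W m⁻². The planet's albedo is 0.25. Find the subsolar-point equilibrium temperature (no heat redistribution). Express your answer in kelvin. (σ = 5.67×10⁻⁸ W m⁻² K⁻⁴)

T_ss ≈ 659 K

At the subsolar point the surface absorbs S(1−A) and emits σT⁴ per unit area — no factor of 4, since only the local patch is in balance.
T = [1.43×10⁴ × 0.75 / 5.67×10⁻⁸]^(1/4) = (1.89×10¹¹)^(1/4) = 659 K.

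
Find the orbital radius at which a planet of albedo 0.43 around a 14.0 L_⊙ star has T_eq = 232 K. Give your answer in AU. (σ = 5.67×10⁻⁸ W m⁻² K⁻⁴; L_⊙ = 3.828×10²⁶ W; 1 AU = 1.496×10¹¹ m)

L = 14.0 × 3.828×10²⁶ = 5.36×10²⁷ W.
From T_eq⁴ = L(1−A)/(16πσd²): d = √[L(1−A)/(16πσT_eq⁴)].
d = √[5.36×10²⁷ × 0.57 / (16π × 5.67×10⁻⁸ × (232)⁴)] = 6.08×10¹¹ m = 4.07 AU.

d ≈ 4.07 AU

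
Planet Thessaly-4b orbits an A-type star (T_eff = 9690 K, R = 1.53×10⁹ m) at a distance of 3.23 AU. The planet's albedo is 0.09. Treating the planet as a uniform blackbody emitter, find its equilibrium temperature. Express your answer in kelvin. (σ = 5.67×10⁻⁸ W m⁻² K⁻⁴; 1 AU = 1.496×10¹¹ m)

d = 3.23 AU = 4.83×10¹¹ m.
L = 4πR_⋆²σT_⋆⁴ = 4π(1.53×10⁹)² × 5.67×10⁻⁸ × (9690)⁴ = 1.47×10²⁸ W.
S = L/(4πd²) = 5010 W m⁻².
Energy balance: absorbed = emitted ⇒ πR²·S(1−A) = 4πR²·σT_eq⁴, so T_eq⁴ = S(1−A)/(4σ).
T_eq = [5010 × 0.91 / (4 × 5.67×10⁻⁸)]^(1/4) = (2.01×10¹⁰)^(1/4) = 377 K.

T_eq ≈ 377 K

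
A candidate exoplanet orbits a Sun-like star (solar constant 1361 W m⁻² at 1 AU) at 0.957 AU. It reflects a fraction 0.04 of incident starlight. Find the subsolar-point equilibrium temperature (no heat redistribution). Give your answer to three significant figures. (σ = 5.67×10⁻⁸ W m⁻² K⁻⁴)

T_ss ≈ 398 K

Flux at 0.957 AU: S = 1361/0.957² = 1490 W m⁻².
At the subsolar point the surface absorbs S(1−A) and emits σT⁴ per unit area — no factor of 4, since only the local patch is in balance.
T = [1490 × 0.96 / 5.67×10⁻⁸]^(1/4) = (2.52×10¹⁰)^(1/4) = 398 K.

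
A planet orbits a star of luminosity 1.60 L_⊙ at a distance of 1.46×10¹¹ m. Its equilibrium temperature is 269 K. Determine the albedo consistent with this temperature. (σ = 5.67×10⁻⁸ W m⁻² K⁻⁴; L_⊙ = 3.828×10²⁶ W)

A ≈ 0.48

L = 1.60 × 3.828×10²⁶ = 6.12×10²⁶ W.
Flux: S = L/(4πd²) = 6.12×10²⁶/(4π×(1.46×10¹¹)²) = 2290 W m⁻².
From T_eq⁴ = S(1−A)/(4σ): 1−A = 4σT_eq⁴/S.
1−A = 4 × 5.67×10⁻⁸ × (269)⁴ / 2290 = 0.519.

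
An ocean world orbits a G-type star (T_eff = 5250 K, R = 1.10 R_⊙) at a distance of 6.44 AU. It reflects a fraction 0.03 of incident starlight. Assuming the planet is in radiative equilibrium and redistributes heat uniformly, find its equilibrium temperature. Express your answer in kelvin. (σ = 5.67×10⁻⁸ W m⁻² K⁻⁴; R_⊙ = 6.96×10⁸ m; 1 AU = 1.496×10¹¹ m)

T_eq ≈ 104 K

R_⋆ = 1.10 × 6.96×10⁸ = 7.66×10⁸ m.
d = 6.44 AU = 9.63×10¹¹ m.
L = 4πR_⋆²σT_⋆⁴ = 4π(7.66×10⁸)² × 5.67×10⁻⁸ × (5250)⁴ = 3.17×10²⁶ W.
S = L/(4πd²) = 27.2 W m⁻².
Energy balance: absorbed = emitted ⇒ πR²·S(1−A) = 4πR²·σT_eq⁴, so T_eq⁴ = S(1−A)/(4σ).
T_eq = [27.2 × 0.97 / (4 × 5.67×10⁻⁸)]^(1/4) = (1.16×10⁸)^(1/4) = 104 K.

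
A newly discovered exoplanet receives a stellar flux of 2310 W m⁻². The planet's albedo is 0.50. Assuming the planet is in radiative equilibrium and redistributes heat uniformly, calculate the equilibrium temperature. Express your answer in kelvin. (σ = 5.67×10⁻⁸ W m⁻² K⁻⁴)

T_eq ≈ 267 K

Energy balance: absorbed = emitted ⇒ πR²·S(1−A) = 4πR²·σT_eq⁴, so T_eq⁴ = S(1−A)/(4σ).
T_eq = [2310 × 0.50 / (4 × 5.67×10⁻⁸)]^(1/4) = (5.09×10⁹)^(1/4) = 267 K.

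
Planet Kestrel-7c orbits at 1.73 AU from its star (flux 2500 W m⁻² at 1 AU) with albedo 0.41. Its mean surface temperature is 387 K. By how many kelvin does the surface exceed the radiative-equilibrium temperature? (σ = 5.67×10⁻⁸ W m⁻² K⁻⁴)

S = 2500/1.73² = 835.3 W m⁻².
T_eq = [S(1−A)/(4σ)]^(1/4) = [835.3×0.59/(4×5.67×10⁻⁸)]^(1/4) = 215.9 K.
ΔT = T_surf − T_eq = 387 − 215.9.

ΔT ≈ 171.1 K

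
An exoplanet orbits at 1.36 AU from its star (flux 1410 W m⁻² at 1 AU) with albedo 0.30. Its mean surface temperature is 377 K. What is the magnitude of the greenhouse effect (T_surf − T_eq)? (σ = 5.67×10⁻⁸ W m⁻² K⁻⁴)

ΔT ≈ 156.8 K

S = 1410/1.36² = 762.3 W m⁻².
T_eq = [S(1−A)/(4σ)]^(1/4) = [762.3×0.70/(4×5.67×10⁻⁸)]^(1/4) = 220.2 K.
ΔT = T_surf − T_eq = 377 − 220.2.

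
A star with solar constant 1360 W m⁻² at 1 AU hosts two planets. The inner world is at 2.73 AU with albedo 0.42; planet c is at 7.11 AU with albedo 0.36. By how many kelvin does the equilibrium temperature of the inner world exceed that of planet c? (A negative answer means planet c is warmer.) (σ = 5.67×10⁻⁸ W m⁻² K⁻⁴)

ΔT ≈ 53.6 K

T_eq = [S₀(1−A)/(4σd²)]^(1/4), so T ∝ (1−A)^(1/4) / √d.
T₁ = [1360×0.58/(4×5.67×10⁻⁸×2.73²)]^(1/4) = 146.98 K.
T₂ = [1360×0.64/(4×5.67×10⁻⁸×7.11²)]^(1/4) = 93.34 K.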